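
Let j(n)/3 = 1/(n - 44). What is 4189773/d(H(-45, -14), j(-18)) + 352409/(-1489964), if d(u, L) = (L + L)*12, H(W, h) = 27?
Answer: -8063372990419/2234946 ≈ -3.6079e+6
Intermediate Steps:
j(n) = 3/(-44 + n) (j(n) = 3/(n - 44) = 3/(-44 + n))
d(u, L) = 24*L (d(u, L) = (2*L)*12 = 24*L)
4189773/d(H(-45, -14), j(-18)) + 352409/(-1489964) = 4189773/((24*(3/(-44 - 18)))) + 352409/(-1489964) = 4189773/((24*(3/(-62)))) + 352409*(-1/1489964) = 4189773/((24*(3*(-1/62)))) - 352409/1489964 = 4189773/((24*(-3/62))) - 352409/1489964 = 4189773/(-36/31) - 352409/1489964 = 4189773*(-31/36) - 352409/1489964 = -43294321/12 - 352409/1489964 = -8063372990419/2234946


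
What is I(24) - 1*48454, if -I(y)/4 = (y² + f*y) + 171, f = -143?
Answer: -37714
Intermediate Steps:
I(y) = -684 - 4*y² + 572*y (I(y) = -4*((y² - 143*y) + 171) = -4*(171 + y² - 143*y) = -684 - 4*y² + 572*y)
I(24) - 1*48454 = (-684 - 4*24² + 572*24) - 1*48454 = (-684 - 4*576 + 13728) - 48454 = (-684 - 2304 + 13728) - 48454 = 10740 - 48454 = -37714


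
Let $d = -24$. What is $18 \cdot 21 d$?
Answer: $-9072$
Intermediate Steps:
$18 \cdot 21 d = 18 \cdot 21 \left(-24\right) = 378 \left(-24\right) = -9072$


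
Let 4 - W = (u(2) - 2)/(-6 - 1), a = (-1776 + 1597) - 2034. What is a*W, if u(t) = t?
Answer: -8852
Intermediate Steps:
a = -2213 (a = -179 - 2034 = -2213)
W = 4 (W = 4 - (2 - 2)/(-6 - 1) = 4 - 0/(-7) = 4 - 0*(-1)/7 = 4 - 1*0 = 4 + 0 = 4)
a*W = -2213*4 = -8852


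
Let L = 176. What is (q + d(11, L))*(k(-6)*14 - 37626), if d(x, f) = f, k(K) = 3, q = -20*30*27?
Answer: 602246016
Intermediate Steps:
q = -16200 (q = -600*27 = -16200)
(q + d(11, L))*(k(-6)*14 - 37626) = (-16200 + 176)*(3*14 - 37626) = -16024*(42 - 37626) = -16024*(-37584) = 602246016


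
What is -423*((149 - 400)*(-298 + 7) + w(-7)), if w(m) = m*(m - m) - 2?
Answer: -30895497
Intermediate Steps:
w(m) = -2 (w(m) = m*0 - 2 = 0 - 2 = -2)
-423*((149 - 400)*(-298 + 7) + w(-7)) = -423*((149 - 400)*(-298 + 7) - 2) = -423*(-251*(-291) - 2) = -423*(73041 - 2) = -423*73039 = -30895497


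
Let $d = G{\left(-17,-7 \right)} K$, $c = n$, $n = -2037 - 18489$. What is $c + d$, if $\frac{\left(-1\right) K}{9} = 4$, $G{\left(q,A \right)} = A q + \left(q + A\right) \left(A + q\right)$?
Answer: $-45546$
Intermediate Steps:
$G{\left(q,A \right)} = \left(A + q\right)^{2} + A q$ ($G{\left(q,A \right)} = A q + \left(A + q\right) \left(A + q\right) = A q + \left(A + q\right)^{2} = \left(A + q\right)^{2} + A q$)
$K = -36$ ($K = \left(-9\right) 4 = -36$)
$n = -20526$
$c = -20526$
$d = -25020$ ($d = \left(\left(-7 - 17\right)^{2} - -119\right) \left(-36\right) = \left(\left(-24\right)^{2} + 119\right) \left(-36\right) = \left(576 + 119\right) \left(-36\right) = 695 \left(-36\right) = -25020$)
$c + d = -20526 - 25020 = -45546$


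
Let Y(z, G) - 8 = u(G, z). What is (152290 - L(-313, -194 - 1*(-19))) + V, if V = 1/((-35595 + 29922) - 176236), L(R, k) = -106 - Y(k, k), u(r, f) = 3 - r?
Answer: 27756039037/181909 ≈ 1.5258e+5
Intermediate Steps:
Y(z, G) = 11 - G (Y(z, G) = 8 + (3 - G) = 11 - G)
L(R, k) = -117 + k (L(R, k) = -106 - (11 - k) = -106 + (-11 + k) = -117 + k)
V = -1/181909 (V = 1/(-5673 - 176236) = 1/(-181909) = -1/181909 ≈ -5.4973e-6)
(152290 - L(-313, -194 - 1*(-19))) + V = (152290 - (-117 + (-194 - 1*(-19)))) - 1/181909 = (152290 - (-117 + (-194 + 19))) - 1/181909 = (152290 - (-117 - 175)) - 1/181909 = (152290 - 1*(-292)) - 1/181909 = (152290 + 292) - 1/181909 = 152582 - 1/181909 = 27756039037/181909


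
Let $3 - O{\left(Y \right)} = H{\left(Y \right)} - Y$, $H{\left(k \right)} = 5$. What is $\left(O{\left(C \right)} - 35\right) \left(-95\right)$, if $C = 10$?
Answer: $2565$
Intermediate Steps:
$O{\left(Y \right)} = -2 + Y$ ($O{\left(Y \right)} = 3 - \left(5 - Y\right) = 3 + \left(-5 + Y\right) = -2 + Y$)
$\left(O{\left(C \right)} - 35\right) \left(-95\right) = \left(\left(-2 + 10\right) - 35\right) \left(-95\right) = \left(8 - 35\right) \left(-95\right) = \left(-27\right) \left(-95\right) = 2565$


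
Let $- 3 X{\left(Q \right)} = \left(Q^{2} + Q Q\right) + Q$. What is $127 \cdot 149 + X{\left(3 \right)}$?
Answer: $18916$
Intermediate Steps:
$X{\left(Q \right)} = - \frac{2 Q^{2}}{3} - \frac{Q}{3}$ ($X{\left(Q \right)} = - \frac{\left(Q^{2} + Q Q\right) + Q}{3} = - \frac{\left(Q^{2} + Q^{2}\right) + Q}{3} = - \frac{2 Q^{2} + Q}{3} = - \frac{Q + 2 Q^{2}}{3} = - \frac{2 Q^{2}}{3} - \frac{Q}{3}$)
$127 \cdot 149 + X{\left(3 \right)} = 127 \cdot 149 - 1 \left(1 + 2 \cdot 3\right) = 18923 - 1 \left(1 + 6\right) = 18923 - 1 \cdot 7 = 18923 - 7 = 18916$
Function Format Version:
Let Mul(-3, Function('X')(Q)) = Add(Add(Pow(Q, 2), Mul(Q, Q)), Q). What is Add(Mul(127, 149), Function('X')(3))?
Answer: 18916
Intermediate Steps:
Function('X')(Q) = Add(Mul(Rational(-2, 3), Pow(Q, 2)), Mul(Rational(-1, 3), Q)) (Function('X')(Q) = Mul(Rational(-1, 3), Add(Add(Pow(Q, 2), Mul(Q, Q)), Q)) = Mul(Rational(-1, 3), Add(Add(Pow(Q, 2), Pow(Q, 2)), Q)) = Mul(Rational(-1, 3), Add(Mul(2, Pow(Q, 2)), Q)) = Mul(Rational(-1, 3), Add(Q, Mul(2, Pow(Q, 2)))) = Add(Mul(Rational(-2, 3), Pow(Q, 2)), Mul(Rational(-1, 3), Q)))
Add(Mul(127, 149), Function('X')(3)) = Add(Mul(127, 149), Mul(Rational(-1, 3), 3, Add(1, Mul(2, 3)))) = Add(18923, Mul(Rational(-1, 3), 3, Add(1, 6))) = Add(18923, Mul(Rational(-1, 3), 3, 7)) = Add(18923, -7) = 18916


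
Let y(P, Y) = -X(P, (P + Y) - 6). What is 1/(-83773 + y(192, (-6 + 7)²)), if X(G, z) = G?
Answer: -1/83965 ≈ -1.1910e-5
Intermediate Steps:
y(P, Y) = -P
1/(-83773 + y(192, (-6 + 7)²)) = 1/(-83773 - 1*192) = 1/(-83773 - 192) = 1/(-83965) = -1/83965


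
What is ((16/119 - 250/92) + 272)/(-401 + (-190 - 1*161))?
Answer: -1474789/4116448 ≈ -0.35827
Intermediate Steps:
((16/119 - 250/92) + 272)/(-401 + (-190 - 1*161)) = ((16*(1/119) - 250*1/92) + 272)/(-401 + (-190 - 161)) = ((16/119 - 125/46) + 272)/(-401 - 351) = (-14139/5474 + 272)/(-752) = (1474789/5474)*(-1/752) = -1474789/4116448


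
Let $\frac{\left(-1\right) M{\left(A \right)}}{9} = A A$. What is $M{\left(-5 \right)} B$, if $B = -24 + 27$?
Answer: $-675$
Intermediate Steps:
$B = 3$
$M{\left(A \right)} = - 9 A^{2}$ ($M{\left(A \right)} = - 9 A A = - 9 A^{2}$)
$M{\left(-5 \right)} B = - 9 \left(-5\right)^{2} \cdot 3 = \left(-9\right) 25 \cdot 3 = \left(-225\right) 3 = -675$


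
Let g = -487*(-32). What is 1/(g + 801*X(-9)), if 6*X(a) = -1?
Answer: 2/30901 ≈ 6.4723e-5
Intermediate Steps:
X(a) = -1/6 (X(a) = (1/6)*(-1) = -1/6)
g = 15584
1/(g + 801*X(-9)) = 1/(15584 + 801*(-1/6)) = 1/(15584 - 267/2) = 1/(30901/2) = 2/30901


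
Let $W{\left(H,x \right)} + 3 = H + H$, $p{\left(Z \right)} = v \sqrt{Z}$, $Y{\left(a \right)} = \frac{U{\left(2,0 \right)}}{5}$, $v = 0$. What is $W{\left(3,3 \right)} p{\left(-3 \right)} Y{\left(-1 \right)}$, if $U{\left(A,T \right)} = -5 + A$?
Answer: $0$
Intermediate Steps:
$Y{\left(a \right)} = - \frac{3}{5}$ ($Y{\left(a \right)} = \frac{-5 + 2}{5} = \left(-3\right) \frac{1}{5} = - \frac{3}{5}$)
$p{\left(Z \right)} = 0$ ($p{\left(Z \right)} = 0 \sqrt{Z} = 0$)
$W{\left(H,x \right)} = -3 + 2 H$ ($W{\left(H,x \right)} = -3 + \left(H + H\right) = -3 + 2 H$)
$W{\left(3,3 \right)} p{\left(-3 \right)} Y{\left(-1 \right)} = \left(-3 + 2 \cdot 3\right) 0 \left(- \frac{3}{5}\right) = \left(-3 + 6\right) 0 \left(- \frac{3}{5}\right) = 3 \cdot 0 \left(- \frac{3}{5}\right) = 0 \left(- \frac{3}{5}\right) = 0$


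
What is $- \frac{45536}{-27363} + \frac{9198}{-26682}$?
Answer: $\frac{160551113}{121683261} \approx 1.3194$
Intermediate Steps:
$- \frac{45536}{-27363} + \frac{9198}{-26682} = \left(-45536\right) \left(- \frac{1}{27363}\right) + 9198 \left(- \frac{1}{26682}\right) = \frac{45536}{27363} - \frac{1533}{4447} = \frac{160551113}{121683261}$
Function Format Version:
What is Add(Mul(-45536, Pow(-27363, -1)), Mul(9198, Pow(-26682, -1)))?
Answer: Rational(160551113, 121683261) ≈ 1.3194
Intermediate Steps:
Add(Mul(-45536, Pow(-27363, -1)), Mul(9198, Pow(-26682, -1))) = Add(Mul(-45536, Rational(-1, 27363)), Mul(9198, Rational(-1, 26682))) = Add(Rational(45536, 27363), Rational(-1533, 4447)) = Rational(160551113, 121683261)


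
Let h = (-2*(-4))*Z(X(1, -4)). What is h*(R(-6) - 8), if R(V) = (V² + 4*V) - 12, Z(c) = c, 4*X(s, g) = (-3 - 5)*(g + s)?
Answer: -384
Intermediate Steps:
X(s, g) = -2*g - 2*s (X(s, g) = ((-3 - 5)*(g + s))/4 = (-8*(g + s))/4 = (-8*g - 8*s)/4 = -2*g - 2*s)
h = 48 (h = (-2*(-4))*(-2*(-4) - 2*1) = 8*(8 - 2) = 8*6 = 48)
R(V) = -12 + V² + 4*V
h*(R(-6) - 8) = 48*((-12 + (-6)² + 4*(-6)) - 8) = 48*((-12 + 36 - 24) - 8) = 48*(0 - 8) = 48*(-8) = -384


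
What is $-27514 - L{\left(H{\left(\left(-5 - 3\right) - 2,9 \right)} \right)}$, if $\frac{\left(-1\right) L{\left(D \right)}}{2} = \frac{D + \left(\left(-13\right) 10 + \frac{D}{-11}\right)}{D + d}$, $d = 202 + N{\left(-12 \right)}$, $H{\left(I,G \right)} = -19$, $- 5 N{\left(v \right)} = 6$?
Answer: $- \frac{30569854}{1111} \approx -27516.0$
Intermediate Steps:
$N{\left(v \right)} = - \frac{6}{5}$ ($N{\left(v \right)} = \left(- \frac{1}{5}\right) 6 = - \frac{6}{5}$)
$d = \frac{1004}{5}$ ($d = 202 - \frac{6}{5} = \frac{1004}{5} \approx 200.8$)
$L{\left(D \right)} = - \frac{2 \left(-130 + \frac{10 D}{11}\right)}{\frac{1004}{5} + D}$ ($L{\left(D \right)} = - 2 \frac{D + \left(\left(-13\right) 10 + \frac{D}{-11}\right)}{D + \frac{1004}{5}} = - 2 \frac{D + \left(-130 + D \left(- \frac{1}{11}\right)\right)}{\frac{1004}{5} + D} = - 2 \frac{D - \left(130 + \frac{D}{11}\right)}{\frac{1004}{5} + D} = - 2 \frac{-130 + \frac{10 D}{11}}{\frac{1004}{5} + D} = - \frac{2 \left(-130 + \frac{10 D}{11}\right)}{\frac{1004}{5} + D}$)
$-27514 - L{\left(H{\left(\left(-5 - 3\right) - 2,9 \right)} \right)} = -27514 - \frac{100 \left(143 - -19\right)}{11 \left(1004 + 5 \left(-19\right)\right)} = -27514 - \frac{100 \left(143 + 19\right)}{11 \left(1004 - 95\right)} = -27514 - \frac{100}{11} \cdot \frac{1}{909} \cdot 162 = -27514 - \frac{1800}{1111} = - \frac{30569854}{1111}$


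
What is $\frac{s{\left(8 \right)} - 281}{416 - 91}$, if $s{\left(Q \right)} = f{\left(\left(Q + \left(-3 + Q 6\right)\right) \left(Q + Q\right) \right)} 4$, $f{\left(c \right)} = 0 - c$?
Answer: $- \frac{3673}{325} \approx -11.302$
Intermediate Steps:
$f{\left(c \right)} = - c$
$s{\left(Q \right)} = - 8 Q \left(-3 + 7 Q\right)$ ($s{\left(Q \right)} = - \left(Q + \left(-3 + Q 6\right)\right) \left(Q + Q\right) 4 = - \left(Q + \left(-3 + 6 Q\right)\right) 2 Q 4 = - \left(-3 + 7 Q\right) 2 Q 4 = - 2 Q \left(-3 + 7 Q\right) 4 = - 8 Q \left(-3 + 7 Q\right)$)
$\frac{s{\left(8 \right)} - 281}{416 - 91} = \frac{8 \cdot 8 \left(3 - 56\right) - 281}{416 - 91} = \frac{8 \cdot 8 \left(3 - 56\right) - 281}{325} = \left(8 \cdot 8 \left(-53\right) - 281\right) \frac{1}{325} = \left(-3392 - 281\right) \frac{1}{325} = \left(-3673\right) \frac{1}{325} = - \frac{3673}{325}$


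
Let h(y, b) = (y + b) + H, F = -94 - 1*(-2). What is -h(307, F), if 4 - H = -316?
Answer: -535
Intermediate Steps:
H = 320 (H = 4 - 1*(-316) = 4 + 316 = 320)
F = -92 (F = -94 + 2 = -92)
h(y, b) = 320 + b + y (h(y, b) = (y + b) + 320 = (b + y) + 320 = 320 + b + y)
-h(307, F) = -(320 - 92 + 307) = -1*535 = -535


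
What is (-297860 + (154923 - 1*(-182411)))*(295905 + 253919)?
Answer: 21703752576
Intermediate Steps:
(-297860 + (154923 - 1*(-182411)))*(295905 + 253919) = (-297860 + (154923 + 182411))*549824 = (-297860 + 337334)*549824 = 39474*549824 = 21703752576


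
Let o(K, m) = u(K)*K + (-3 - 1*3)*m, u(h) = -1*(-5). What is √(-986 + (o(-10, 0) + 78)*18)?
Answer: I*√482 ≈ 21.954*I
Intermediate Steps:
u(h) = 5
o(K, m) = -6*m + 5*K (o(K, m) = 5*K + (-3 - 1*3)*m = 5*K + (-3 - 3)*m = 5*K - 6*m = -6*m + 5*K)
√(-986 + (o(-10, 0) + 78)*18) = √(-986 + ((-6*0 + 5*(-10)) + 78)*18) = √(-986 + ((0 - 50) + 78)*18) = √(-986 + (-50 + 78)*18) = √(-986 + 28*18) = √(-986 + 504) = √(-482) = I*√482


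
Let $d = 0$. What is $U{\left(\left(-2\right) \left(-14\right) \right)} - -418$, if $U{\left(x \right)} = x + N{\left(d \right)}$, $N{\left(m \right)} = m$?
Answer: $446$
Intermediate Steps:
$U{\left(x \right)} = x$ ($U{\left(x \right)} = x + 0 = x$)
$U{\left(\left(-2\right) \left(-14\right) \right)} - -418 = \left(-2\right) \left(-14\right) - -418 = 28 + 418 = 446$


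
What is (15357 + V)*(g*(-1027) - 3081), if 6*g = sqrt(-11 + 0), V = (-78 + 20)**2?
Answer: -57679401 - 19226467*I*sqrt(11)/6 ≈ -5.7679e+7 - 1.0628e+7*I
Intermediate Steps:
V = 3364 (V = (-58)**2 = 3364)
g = I*sqrt(11)/6 (g = sqrt(-11 + 0)/6 = sqrt(-11)/6 = (I*sqrt(11))/6 = I*sqrt(11)/6 ≈ 0.55277*I)
(15357 + V)*(g*(-1027) - 3081) = (15357 + 3364)*((I*sqrt(11)/6)*(-1027) - 3081) = 18721*(-1027*I*sqrt(11)/6 - 3081) = 18721*(-3081 - 1027*I*sqrt(11)/6) = -57679401 - 19226467*I*sqrt(11)/6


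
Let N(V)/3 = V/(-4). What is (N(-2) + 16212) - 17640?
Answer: -2853/2 ≈ -1426.5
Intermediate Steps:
N(V) = -3*V/4 (N(V) = 3*(V/(-4)) = 3*(-V/4) = -3*V/4)
(N(-2) + 16212) - 17640 = (-3/4*(-2) + 16212) - 17640 = (3/2 + 16212) - 17640 = 32427/2 - 17640 = -2853/2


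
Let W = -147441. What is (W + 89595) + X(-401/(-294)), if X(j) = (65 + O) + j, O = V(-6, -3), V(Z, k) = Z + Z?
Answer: -16990741/294 ≈ -57792.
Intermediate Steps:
V(Z, k) = 2*Z
O = -12 (O = 2*(-6) = -12)
X(j) = 53 + j (X(j) = (65 - 12) + j = 53 + j)
(W + 89595) + X(-401/(-294)) = (-147441 + 89595) + (53 - 401/(-294)) = -57846 + (53 - 401*(-1/294)) = -57846 + (53 + 401/294) = -57846 + 15983/294 = -16990741/294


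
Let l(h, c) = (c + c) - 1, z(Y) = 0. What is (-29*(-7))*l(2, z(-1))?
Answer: -203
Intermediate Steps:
l(h, c) = -1 + 2*c (l(h, c) = 2*c - 1 = -1 + 2*c)
(-29*(-7))*l(2, z(-1)) = (-29*(-7))*(-1 + 2*0) = 203*(-1 + 0) = 203*(-1) = -203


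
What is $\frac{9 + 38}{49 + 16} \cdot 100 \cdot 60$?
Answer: $\frac{56400}{13} \approx 4338.5$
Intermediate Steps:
$\frac{9 + 38}{49 + 16} \cdot 100 \cdot 60 = \frac{47}{65} \cdot 100 \cdot 60 = \frac{940}{13} \cdot 60 = \frac{56400}{13}$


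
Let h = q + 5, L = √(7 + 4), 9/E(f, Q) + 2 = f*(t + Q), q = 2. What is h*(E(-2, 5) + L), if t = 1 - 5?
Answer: -63/4 + 7*√11 ≈ 7.4664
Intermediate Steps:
t = -4
E(f, Q) = 9/(-2 + f*(-4 + Q))
L = √11 ≈ 3.3166
h = 7 (h = 2 + 5 = 7)
h*(E(-2, 5) + L) = 7*(9/(-2 - 4*(-2) + 5*(-2)) + √11) = 7*(9/(-2 + 8 - 10) + √11) = 7*(9/(-4) + √11) = 7*(9*(-¼) + √11) = 7*(-9/4 + √11) = -63/4 + 7*√11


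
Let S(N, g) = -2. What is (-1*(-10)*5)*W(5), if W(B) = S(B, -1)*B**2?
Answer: -2500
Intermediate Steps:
W(B) = -2*B**2
(-1*(-10)*5)*W(5) = (-1*(-10)*5)*(-2*5**2) = (10*5)*(-2*25) = 50*(-50) = -2500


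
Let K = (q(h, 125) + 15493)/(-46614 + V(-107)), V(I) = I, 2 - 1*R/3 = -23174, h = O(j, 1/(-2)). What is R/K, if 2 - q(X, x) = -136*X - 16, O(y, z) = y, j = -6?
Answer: -3248417688/14695 ≈ -2.2106e+5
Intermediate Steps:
h = -6
R = 69528 (R = 6 - 3*(-23174) = 6 + 69522 = 69528)
q(X, x) = 18 + 136*X (q(X, x) = 2 - (-136*X - 16) = 2 - (-16 - 136*X) = 2 + (16 + 136*X) = 18 + 136*X)
K = -14695/46721 (K = ((18 + 136*(-6)) + 15493)/(-46614 - 107) = ((18 - 816) + 15493)/(-46721) = (-798 + 15493)*(-1/46721) = 14695*(-1/46721) = -14695/46721 ≈ -0.31453)
R/K = 69528/(-14695/46721) = 69528*(-46721/14695) = -3248417688/14695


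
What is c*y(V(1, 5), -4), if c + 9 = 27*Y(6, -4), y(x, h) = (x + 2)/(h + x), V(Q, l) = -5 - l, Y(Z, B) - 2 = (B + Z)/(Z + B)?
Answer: 288/7 ≈ 41.143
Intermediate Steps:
Y(Z, B) = 3 (Y(Z, B) = 2 + (B + Z)/(Z + B) = 2 + (B + Z)/(B + Z) = 2 + 1 = 3)
y(x, h) = (2 + x)/(h + x)
c = 72 (c = -9 + 27*3 = -9 + 81 = 72)
c*y(V(1, 5), -4) = 72*((2 + (-5 - 1*5))/(-4 + (-5 - 1*5))) = 72*((2 + (-5 - 5))/(-4 + (-5 - 5))) = 72*((2 - 10)/(-4 - 10)) = 72*(-8/(-14)) = 72*(-1/14*(-8)) = 72*(4/7) = 288/7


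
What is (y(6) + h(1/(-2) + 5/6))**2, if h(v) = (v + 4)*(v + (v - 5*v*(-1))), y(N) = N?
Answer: 21025/81 ≈ 259.57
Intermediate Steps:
h(v) = 7*v*(4 + v) (h(v) = (4 + v)*(v + (v + 5*v)) = (4 + v)*(v + 6*v) = (4 + v)*(7*v) = 7*v*(4 + v))
(y(6) + h(1/(-2) + 5/6))**2 = (6 + 7*(1/(-2) + 5/6)*(4 + (1/(-2) + 5/6)))**2 = (6 + 7*(1*(-1/2) + 5*(1/6))*(4 + (1*(-1/2) + 5*(1/6))))**2 = (6 + 7*(-1/2 + 5/6)*(4 + (-1/2 + 5/6)))**2 = (6 + 7*(1/3)*(4 + 1/3))**2 = (6 + 7*(1/3)*(13/3))**2 = (6 + 91/9)**2 = (145/9)**2 = 21025/81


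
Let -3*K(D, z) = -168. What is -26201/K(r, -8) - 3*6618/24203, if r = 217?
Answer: -90750661/193624 ≈ -468.70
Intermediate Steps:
K(D, z) = 56 (K(D, z) = -⅓*(-168) = 56)
-26201/K(r, -8) - 3*6618/24203 = -26201/56 - 3*6618/24203 = -26201*1/56 - 19854*1/24203 = -3743/8 - 19854/24203 = -90750661/193624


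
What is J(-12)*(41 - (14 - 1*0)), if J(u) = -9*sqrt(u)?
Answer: -486*I*sqrt(3) ≈ -841.78*I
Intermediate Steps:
J(-12)*(41 - (14 - 1*0)) = (-18*I*sqrt(3))*(41 - (14 - 1*0)) = (-18*I*sqrt(3))*(41 - (14 + 0)) = (-18*I*sqrt(3))*(41 - 1*14) = (-18*I*sqrt(3))*(41 - 14) = -18*I*sqrt(3)*27 = -486*I*sqrt(3)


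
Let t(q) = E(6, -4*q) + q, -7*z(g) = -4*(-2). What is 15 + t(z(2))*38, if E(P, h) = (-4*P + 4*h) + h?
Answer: -503/7 ≈ -71.857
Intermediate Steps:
E(P, h) = -4*P + 5*h
z(g) = -8/7 (z(g) = -(-4)*(-2)/7 = -1/7*8 = -8/7)
t(q) = -24 - 19*q (t(q) = (-4*6 + 5*(-4*q)) + q = (-24 - 20*q) + q = -24 - 19*q)
15 + t(z(2))*38 = 15 + (-24 - 19*(-8/7))*38 = 15 + (-24 + 152/7)*38 = 15 - 16/7*38 = 15 - 608/7 = -503/7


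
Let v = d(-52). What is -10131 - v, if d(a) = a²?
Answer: -12835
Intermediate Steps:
v = 2704 (v = (-52)² = 2704)
-10131 - v = -10131 - 1*2704 = -10131 - 2704 = -12835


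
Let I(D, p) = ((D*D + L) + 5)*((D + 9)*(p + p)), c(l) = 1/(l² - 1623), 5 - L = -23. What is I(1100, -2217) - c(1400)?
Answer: -11652543944544107947/1958377 ≈ -5.9501e+12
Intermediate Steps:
L = 28 (L = 5 - 1*(-23) = 5 + 23 = 28)
c(l) = 1/(-1623 + l²)
I(D, p) = 2*p*(9 + D)*(33 + D²) (I(D, p) = ((D*D + 28) + 5)*((D + 9)*(p + p)) = ((D² + 28) + 5)*((9 + D)*(2*p)) = ((28 + D²) + 5)*(2*p*(9 + D)) = (33 + D²)*(2*p*(9 + D)) = 2*p*(9 + D)*(33 + D²))
I(1100, -2217) - c(1400) = 2*(-2217)*(297 + 1100³ + 9*1100² + 33*1100) - 1/(-1623 + 1400²) = 2*(-2217)*(297 + 1331000000 + 9*1210000 + 36300) - 1/(-1623 + 1960000) = 2*(-2217)*(297 + 1331000000 + 10890000 + 36300) - 1/1958377 = 2*(-2217)*1341926597 - 1*1/1958377 = -5950102531098 - 1/1958377 = -11652543944544107947/1958377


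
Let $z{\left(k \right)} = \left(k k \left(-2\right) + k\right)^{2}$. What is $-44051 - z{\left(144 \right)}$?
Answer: $-1708047635$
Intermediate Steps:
$z{\left(k \right)} = \left(k - 2 k^{2}\right)^{2}$ ($z{\left(k \right)} = \left(k^{2} \left(-2\right) + k\right)^{2} = \left(- 2 k^{2} + k\right)^{2} = \left(k - 2 k^{2}\right)^{2}$)
$-44051 - z{\left(144 \right)} = -44051 - 144^{2} \left(-1 + 2 \cdot 144\right)^{2} = -44051 - 20736 \left(-1 + 288\right)^{2} = -44051 - 20736 \cdot 287^{2} = -44051 - 20736 \cdot 82369 = -44051 - 1708003584 = -1708047635$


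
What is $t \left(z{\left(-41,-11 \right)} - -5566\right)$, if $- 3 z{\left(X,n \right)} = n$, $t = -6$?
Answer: $-33418$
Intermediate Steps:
$z{\left(X,n \right)} = - \frac{n}{3}$
$t \left(z{\left(-41,-11 \right)} - -5566\right) = - 6 \left(\left(- \frac{1}{3}\right) \left(-11\right) - -5566\right) = - 6 \left(\frac{11}{3} + 5566\right) = \left(-6\right) \frac{16709}{3} = -33418$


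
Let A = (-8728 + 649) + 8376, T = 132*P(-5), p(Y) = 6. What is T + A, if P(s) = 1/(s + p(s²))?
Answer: 429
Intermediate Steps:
P(s) = 1/(6 + s) (P(s) = 1/(s + 6) = 1/(6 + s))
T = 132 (T = 132/(6 - 5) = 132/1 = 132*1 = 132)
A = 297 (A = -8079 + 8376 = 297)
T + A = 132 + 297 = 429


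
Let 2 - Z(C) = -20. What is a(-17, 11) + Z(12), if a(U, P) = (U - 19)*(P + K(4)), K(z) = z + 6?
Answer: -734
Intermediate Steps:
K(z) = 6 + z
Z(C) = 22 (Z(C) = 2 - 1*(-20) = 2 + 20 = 22)
a(U, P) = (-19 + U)*(10 + P) (a(U, P) = (U - 19)*(P + (6 + 4)) = (-19 + U)*(P + 10) = (-19 + U)*(10 + P))
a(-17, 11) + Z(12) = (-190 - 19*11 + 10*(-17) + 11*(-17)) + 22 = (-190 - 209 - 170 - 187) + 22 = -756 + 22 = -734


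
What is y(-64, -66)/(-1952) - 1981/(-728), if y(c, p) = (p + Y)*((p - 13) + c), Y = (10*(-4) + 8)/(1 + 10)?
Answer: -29525/12688 ≈ -2.3270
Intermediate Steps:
Y = -32/11 (Y = (-40 + 8)/11 = -32*1/11 = -32/11 ≈ -2.9091)
y(c, p) = (-32/11 + p)*(-13 + c + p) (y(c, p) = (p - 32/11)*((p - 13) + c) = (-32/11 + p)*((-13 + p) + c) = (-32/11 + p)*(-13 + c + p))
y(-64, -66)/(-1952) - 1981/(-728) = (416/11 + (-66)² - 175/11*(-66) - 32/11*(-64) - 64*(-66))/(-1952) - 1981/(-728) = (416/11 + 4356 + 1050 + 2048/11 + 4224)*(-1/1952) - 1981*(-1/728) = 9854*(-1/1952) + 283/104 = -4927/976 + 283/104 = -29525/12688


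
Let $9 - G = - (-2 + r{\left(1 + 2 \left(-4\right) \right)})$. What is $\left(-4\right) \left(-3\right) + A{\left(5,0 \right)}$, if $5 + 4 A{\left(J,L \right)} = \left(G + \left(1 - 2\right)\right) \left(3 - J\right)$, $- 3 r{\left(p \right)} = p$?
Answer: $\frac{79}{12} \approx 6.5833$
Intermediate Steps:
$r{\left(p \right)} = - \frac{p}{3}$
$G = \frac{28}{3}$ ($G = 9 - - (-2 - \frac{1 + 2 \left(-4\right)}{3}) = 9 - - (-2 - \frac{1 - 8}{3}) = 9 - - (-2 - - \frac{7}{3}) = 9 - - (-2 + \frac{7}{3}) = 9 - \left(-1\right) \frac{1}{3} = 9 - - \frac{1}{3} = 9 + \frac{1}{3} = \frac{28}{3} \approx 9.3333$)
$A{\left(J,L \right)} = 5 - \frac{25 J}{12}$ ($A{\left(J,L \right)} = - \frac{5}{4} + \frac{\left(\frac{28}{3} + \left(1 - 2\right)\right) \left(3 - J\right)}{4} = - \frac{5}{4} + \frac{\left(\frac{28}{3} - 1\right) \left(3 - J\right)}{4} = - \frac{5}{4} + \frac{\frac{25}{3} \left(3 - J\right)}{4} = - \frac{5}{4} + \frac{25 - \frac{25 J}{3}}{4} = - \frac{5}{4} - \left(- \frac{25}{4} + \frac{25 J}{12}\right) = 5 - \frac{25 J}{12}$)
$\left(-4\right) \left(-3\right) + A{\left(5,0 \right)} = \left(-4\right) \left(-3\right) + \left(5 - \frac{125}{12}\right) = 12 + \left(5 - \frac{125}{12}\right) = 12 - \frac{65}{12} = \frac{79}{12}$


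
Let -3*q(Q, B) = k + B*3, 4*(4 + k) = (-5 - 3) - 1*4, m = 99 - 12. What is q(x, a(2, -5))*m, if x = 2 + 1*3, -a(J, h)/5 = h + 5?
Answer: 203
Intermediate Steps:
a(J, h) = -25 - 5*h (a(J, h) = -5*(h + 5) = -5*(5 + h) = -25 - 5*h)
m = 87
x = 5 (x = 2 + 3 = 5)
k = -7 (k = -4 + ((-5 - 3) - 1*4)/4 = -4 + (-8 - 4)/4 = -4 + (¼)*(-12) = -4 - 3 = -7)
q(Q, B) = 7/3 - B (q(Q, B) = -(-7 + B*3)/3 = -(-7 + 3*B)/3 = 7/3 - B)
q(x, a(2, -5))*m = (7/3 - (-25 - 5*(-5)))*87 = (7/3 - (-25 + 25))*87 = (7/3 - 1*0)*87 = (7/3 + 0)*87 = (7/3)*87 = 203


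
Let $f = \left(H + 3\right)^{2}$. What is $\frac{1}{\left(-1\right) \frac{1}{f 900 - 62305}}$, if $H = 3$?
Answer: $29905$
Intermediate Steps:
$f = 36$ ($f = \left(3 + 3\right)^{2} = 6^{2} = 36$)
$\frac{1}{\left(-1\right) \frac{1}{f 900 - 62305}} = \frac{1}{\left(-1\right) \frac{1}{36 \cdot 900 - 62305}} = \frac{1}{\left(-1\right) \frac{1}{32400 - 62305}} = \frac{1}{\left(-1\right) \frac{1}{-29905}} = \frac{1}{\left(-1\right) \left(- \frac{1}{29905}\right)} = \frac{1}{\frac{1}{29905}} = 29905$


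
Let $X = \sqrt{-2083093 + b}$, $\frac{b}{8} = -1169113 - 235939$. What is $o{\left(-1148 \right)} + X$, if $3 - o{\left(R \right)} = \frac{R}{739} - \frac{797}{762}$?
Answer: $\frac{3153113}{563118} + i \sqrt{13323509} \approx 5.5994 + 3650.1 i$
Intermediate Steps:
$o{\left(R \right)} = \frac{3083}{762} - \frac{R}{739}$ ($o{\left(R \right)} = 3 - \left(\frac{R}{739} - \frac{797}{762}\right) = 3 - \left(- \frac{797}{762} + \frac{R}{739}\right) = \frac{3083}{762} - \frac{R}{739}$)
$b = -11240416$ ($b = 8 \left(-1169113 - 235939\right) = 8 \left(-1405052\right) = -11240416$)
$X = i \sqrt{13323509}$ ($X = \sqrt{-2083093 - 11240416} = \sqrt{-13323509} = i \sqrt{13323509} \approx 3650.1 i$)
$o{\left(-1148 \right)} + X = \left(\frac{3083}{762} - - \frac{1148}{739}\right) + i \sqrt{13323509} = \left(\frac{3083}{762} + \frac{1148}{739}\right) + i \sqrt{13323509} = \frac{3153113}{563118} + i \sqrt{13323509}$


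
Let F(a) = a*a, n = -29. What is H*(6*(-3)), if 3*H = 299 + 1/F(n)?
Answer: -1508760/841 ≈ -1794.0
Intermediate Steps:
F(a) = a²
H = 83820/841 (H = (299 + 1/((-29)²))/3 = (299 + 1/841)/3 = (⅓)*(251460/841) = 83820/841 ≈ 99.667)
H*(6*(-3)) = 83820*(6*(-3))/841 = (83820/841)*(-18) = -1508760/841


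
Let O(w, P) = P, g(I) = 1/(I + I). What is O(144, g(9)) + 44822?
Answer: 806797/18 ≈ 44822.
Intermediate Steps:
g(I) = 1/(2*I)
O(144, g(9)) + 44822 = (½)/9 + 44822 = (½)*(⅑) + 44822 = 1/18 + 44822 = 806797/18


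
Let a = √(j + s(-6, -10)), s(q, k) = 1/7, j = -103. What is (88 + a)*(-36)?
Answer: -3168 - 432*I*√35/7 ≈ -3168.0 - 365.11*I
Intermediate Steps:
s(q, k) = ⅐
a = 12*I*√35/7 (a = √(-103 + ⅐) = √(-720/7) = 12*I*√35/7 ≈ 10.142*I)
(88 + a)*(-36) = (88 + 12*I*√35/7)*(-36) = -3168 - 432*I*√35/7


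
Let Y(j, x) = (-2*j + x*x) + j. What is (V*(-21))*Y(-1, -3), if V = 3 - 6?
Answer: 630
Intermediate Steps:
Y(j, x) = x² - j (Y(j, x) = (-2*j + x²) + j = (x² - 2*j) + j = x² - j)
V = -3
(V*(-21))*Y(-1, -3) = (-3*(-21))*((-3)² - 1*(-1)) = 63*(9 + 1) = 63*10 = 630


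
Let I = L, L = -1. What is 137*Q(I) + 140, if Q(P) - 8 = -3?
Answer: 825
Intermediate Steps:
I = -1
Q(P) = 5 (Q(P) = 8 - 3 = 5)
137*Q(I) + 140 = 137*5 + 140 = 685 + 140 = 825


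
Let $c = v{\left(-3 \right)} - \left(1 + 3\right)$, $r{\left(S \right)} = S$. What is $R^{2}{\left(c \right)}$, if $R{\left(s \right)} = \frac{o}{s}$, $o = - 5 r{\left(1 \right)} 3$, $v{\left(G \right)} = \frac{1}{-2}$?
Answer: $\frac{100}{9} \approx 11.111$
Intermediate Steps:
$v{\left(G \right)} = - \frac{1}{2}$
$o = -15$ ($o = \left(-5\right) 1 \cdot 3 = \left(-5\right) 3 = -15$)
$c = - \frac{9}{2}$ ($c = - \frac{1}{2} - \left(1 + 3\right) = - \frac{1}{2} - 4 = - \frac{9}{2} \approx -4.5$)
$R{\left(s \right)} = - \frac{15}{s}$
$R^{2}{\left(c \right)} = \left(- \frac{15}{- \frac{9}{2}}\right)^{2} = \left(\left(-15\right) \left(- \frac{2}{9}\right)\right)^{2} = \left(\frac{10}{3}\right)^{2} = \frac{100}{9}$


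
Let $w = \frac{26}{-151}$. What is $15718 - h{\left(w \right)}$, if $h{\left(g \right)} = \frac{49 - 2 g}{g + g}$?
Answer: $\frac{824787}{52} \approx 15861.0$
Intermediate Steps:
$w = - \frac{26}{151}$ ($w = 26 \left(- \frac{1}{151}\right) = - \frac{26}{151} \approx -0.17219$)
$h{\left(g \right)} = \frac{49 - 2 g}{2 g}$
$15718 - h{\left(w \right)} = 15718 - \frac{\frac{49}{2} - - \frac{26}{151}}{- \frac{26}{151}} = 15718 - - \frac{151 \left(\frac{49}{2} + \frac{26}{151}\right)}{26} = 15718 - \left(- \frac{151}{26}\right) \frac{7451}{302} = 15718 - - \frac{7451}{52} = 15718 + \frac{7451}{52} = \frac{824787}{52}$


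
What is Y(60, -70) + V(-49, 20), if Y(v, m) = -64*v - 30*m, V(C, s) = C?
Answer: -1789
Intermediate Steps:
Y(60, -70) + V(-49, 20) = (-64*60 - 30*(-70)) - 49 = (-3840 + 2100) - 49 = -1740 - 49 = -1789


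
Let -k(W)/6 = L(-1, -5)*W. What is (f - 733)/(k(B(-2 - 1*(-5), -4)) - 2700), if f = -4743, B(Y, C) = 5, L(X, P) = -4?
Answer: 1369/645 ≈ 2.1225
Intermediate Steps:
k(W) = 24*W (k(W) = -(-24)*W = 24*W)
(f - 733)/(k(B(-2 - 1*(-5), -4)) - 2700) = (-4743 - 733)/(24*5 - 2700) = -5476/(120 - 2700) = -5476/(-2580) = -5476*(-1/2580) = 1369/645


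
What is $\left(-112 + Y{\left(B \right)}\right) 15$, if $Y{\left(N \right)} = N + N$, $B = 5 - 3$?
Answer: $-1620$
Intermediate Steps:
$B = 2$
$Y{\left(N \right)} = 2 N$
$\left(-112 + Y{\left(B \right)}\right) 15 = \left(-112 + 2 \cdot 2\right) 15 = \left(-112 + 4\right) 15 = \left(-108\right) 15 = -1620$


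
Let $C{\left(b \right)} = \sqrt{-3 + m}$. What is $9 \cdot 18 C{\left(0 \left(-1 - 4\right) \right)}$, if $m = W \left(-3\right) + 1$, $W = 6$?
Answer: $324 i \sqrt{5} \approx 724.49 i$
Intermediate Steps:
$m = -17$ ($m = 6 \left(-3\right) + 1 = -18 + 1 = -17$)
$C{\left(b \right)} = 2 i \sqrt{5}$ ($C{\left(b \right)} = \sqrt{-3 - 17} = \sqrt{-20} = 2 i \sqrt{5}$)
$9 \cdot 18 C{\left(0 \left(-1 - 4\right) \right)} = 9 \cdot 18 \cdot 2 i \sqrt{5} = 162 \cdot 2 i \sqrt{5} = 324 i \sqrt{5}$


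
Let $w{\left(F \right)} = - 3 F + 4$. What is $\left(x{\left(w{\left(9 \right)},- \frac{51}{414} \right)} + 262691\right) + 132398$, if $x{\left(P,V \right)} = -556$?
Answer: $394533$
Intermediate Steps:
$w{\left(F \right)} = 4 - 3 F$
$\left(x{\left(w{\left(9 \right)},- \frac{51}{414} \right)} + 262691\right) + 132398 = \left(-556 + 262691\right) + 132398 = 262135 + 132398 = 394533$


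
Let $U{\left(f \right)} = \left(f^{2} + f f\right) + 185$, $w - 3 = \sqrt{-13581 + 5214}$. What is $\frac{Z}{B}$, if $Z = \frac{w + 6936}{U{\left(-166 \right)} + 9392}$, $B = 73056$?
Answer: $\frac{771}{525102176} + \frac{i \sqrt{8367}}{4725919584} \approx 1.4683 \cdot 10^{-6} + 1.9355 \cdot 10^{-8} i$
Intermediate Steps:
$w = 3 + i \sqrt{8367}$ ($w = 3 + \sqrt{-13581 + 5214} = 3 + \sqrt{-8367} = 3 + i \sqrt{8367} \approx 3.0 + 91.471 i$)
$U{\left(f \right)} = 185 + 2 f^{2}$ ($U{\left(f \right)} = \left(f^{2} + f^{2}\right) + 185 = 2 f^{2} + 185 = 185 + 2 f^{2}$)
$Z = \frac{2313}{21563} + \frac{i \sqrt{8367}}{64689}$ ($Z = \frac{\left(3 + i \sqrt{8367}\right) + 6936}{\left(185 + 2 \left(-166\right)^{2}\right) + 9392} = \frac{6939 + i \sqrt{8367}}{\left(185 + 2 \cdot 27556\right) + 9392} = \frac{6939 + i \sqrt{8367}}{\left(185 + 55112\right) + 9392} = \frac{6939 + i \sqrt{8367}}{55297 + 9392} = \frac{6939 + i \sqrt{8367}}{64689} = \left(6939 + i \sqrt{8367}\right) \frac{1}{64689} = \frac{2313}{21563} + \frac{i \sqrt{8367}}{64689} \approx 0.10727 + 0.001414 i$)
$\frac{Z}{B} = \frac{\frac{2313}{21563} + \frac{i \sqrt{8367}}{64689}}{73056} = \left(\frac{2313}{21563} + \frac{i \sqrt{8367}}{64689}\right) \frac{1}{73056} = \frac{771}{525102176} + \frac{i \sqrt{8367}}{4725919584}$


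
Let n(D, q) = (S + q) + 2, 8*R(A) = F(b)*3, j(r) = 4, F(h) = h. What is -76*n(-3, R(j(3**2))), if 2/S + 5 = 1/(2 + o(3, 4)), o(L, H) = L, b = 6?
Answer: -874/3 ≈ -291.33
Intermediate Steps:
S = -5/12 (S = 2/(-5 + 1/(2 + 3)) = 2/(-5 + 1/5) = 2/(-24/5) = 2*(-5/24) = -5/12 ≈ -0.41667)
R(A) = 9/4 (R(A) = (6*3)/8 = (1/8)*18 = 9/4)
n(D, q) = 19/12 + q (n(D, q) = (-5/12 + q) + 2 = 19/12 + q)
-76*n(-3, R(j(3**2))) = -76*(19/12 + 9/4) = -76*23/6 = -874/3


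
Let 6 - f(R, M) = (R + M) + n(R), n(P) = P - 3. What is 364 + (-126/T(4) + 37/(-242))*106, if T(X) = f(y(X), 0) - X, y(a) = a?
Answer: 580775/121 ≈ 4799.8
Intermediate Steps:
n(P) = -3 + P
f(R, M) = 9 - M - 2*R (f(R, M) = 6 - ((R + M) + (-3 + R)) = 6 - ((M + R) + (-3 + R)) = 6 - (-3 + M + 2*R) = 6 + (3 - M - 2*R) = 9 - M - 2*R)
T(X) = 9 - 3*X (T(X) = (9 - 1*0 - 2*X) - X = (9 + 0 - 2*X) - X = (9 - 2*X) - X = 9 - 3*X)
364 + (-126/T(4) + 37/(-242))*106 = 364 + (-126/(9 - 3*4) + 37/(-242))*106 = 364 + (-126/(9 - 12) + 37*(-1/242))*106 = 364 + (-126/(-3) - 37/242)*106 = 364 + (-126*(-1/3) - 37/242)*106 = 364 + (42 - 37/242)*106 = 364 + (10127/242)*106 = 364 + 536731/121 = 580775/121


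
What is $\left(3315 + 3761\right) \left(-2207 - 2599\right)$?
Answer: $-34007256$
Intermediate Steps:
$\left(3315 + 3761\right) \left(-2207 - 2599\right) = 7076 \left(-4806\right) = -34007256$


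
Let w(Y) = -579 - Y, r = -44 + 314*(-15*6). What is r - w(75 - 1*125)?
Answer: -27775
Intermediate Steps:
r = -28304 (r = -44 + 314*(-90) = -44 - 28260 = -28304)
r - w(75 - 1*125) = -28304 - (-579 - (75 - 1*125)) = -28304 - (-579 - (75 - 125)) = -28304 - (-579 - 1*(-50)) = -28304 - (-579 + 50) = -28304 - 1*(-529) = -28304 + 529 = -27775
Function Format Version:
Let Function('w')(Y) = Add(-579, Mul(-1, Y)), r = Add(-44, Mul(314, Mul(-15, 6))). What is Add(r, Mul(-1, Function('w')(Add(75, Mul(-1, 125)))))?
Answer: -27775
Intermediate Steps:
r = -28304 (r = Add(-44, Mul(314, -90)) = Add(-44, -28260) = -28304)
Add(r, Mul(-1, Function('w')(Add(75, Mul(-1, 125))))) = Add(-28304, Mul(-1, Add(-579, Mul(-1, Add(75, Mul(-1, 125)))))) = Add(-28304, Mul(-1, Add(-579, Mul(-1, Add(75, -125))))) = Add(-28304, Mul(-1, Add(-579, Mul(-1, -50)))) = Add(-28304, Mul(-1, Add(-579, 50))) = Add(-28304, Mul(-1, -529)) = Add(-28304, 529) = -27775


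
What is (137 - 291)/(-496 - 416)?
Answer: 77/456 ≈ 0.16886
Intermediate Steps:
(137 - 291)/(-496 - 416) = -154/(-912) = -154*(-1/912) = 77/456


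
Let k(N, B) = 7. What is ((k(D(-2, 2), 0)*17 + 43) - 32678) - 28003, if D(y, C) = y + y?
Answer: -60519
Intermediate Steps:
D(y, C) = 2*y
((k(D(-2, 2), 0)*17 + 43) - 32678) - 28003 = ((7*17 + 43) - 32678) - 28003 = ((119 + 43) - 32678) - 28003 = (162 - 32678) - 28003 = -32516 - 28003 = -60519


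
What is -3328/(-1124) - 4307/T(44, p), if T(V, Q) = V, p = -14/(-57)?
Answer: -1173659/12364 ≈ -94.926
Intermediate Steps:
p = 14/57 (p = -14*(-1/57) = 14/57 ≈ 0.24561)
-3328/(-1124) - 4307/T(44, p) = -3328/(-1124) - 4307/44 = -3328*(-1/1124) - 4307*1/44 = 832/281 - 4307/44 = -1173659/12364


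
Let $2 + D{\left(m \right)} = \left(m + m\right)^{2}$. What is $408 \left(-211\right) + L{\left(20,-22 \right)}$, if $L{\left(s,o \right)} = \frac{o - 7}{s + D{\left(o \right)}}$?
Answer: $- \frac{168215981}{1954} \approx -86088.0$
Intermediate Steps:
$D{\left(m \right)} = -2 + 4 m^{2}$ ($D{\left(m \right)} = -2 + \left(m + m\right)^{2} = -2 + \left(2 m\right)^{2} = -2 + 4 m^{2}$)
$L{\left(s,o \right)} = \frac{-7 + o}{-2 + s + 4 o^{2}}$ ($L{\left(s,o \right)} = \frac{o - 7}{s + \left(-2 + 4 o^{2}\right)} = \frac{-7 + o}{-2 + s + 4 o^{2}}$)
$408 \left(-211\right) + L{\left(20,-22 \right)} = 408 \left(-211\right) + \frac{-7 - 22}{-2 + 20 + 4 \left(-22\right)^{2}} = -86088 + \frac{1}{-2 + 20 + 4 \cdot 484} \left(-29\right) = -86088 + \frac{1}{-2 + 20 + 1936} \left(-29\right) = -86088 + \frac{1}{1954} \left(-29\right) = -86088 - \frac{29}{1954} = - \frac{168215981}{1954}$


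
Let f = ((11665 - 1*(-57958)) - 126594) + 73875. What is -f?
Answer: -16904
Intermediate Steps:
f = 16904 (f = ((11665 + 57958) - 126594) + 73875 = (69623 - 126594) + 73875 = -56971 + 73875 = 16904)
-f = -1*16904 = -16904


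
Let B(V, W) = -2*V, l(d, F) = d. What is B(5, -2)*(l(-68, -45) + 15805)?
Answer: -157370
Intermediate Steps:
B(5, -2)*(l(-68, -45) + 15805) = (-2*5)*(-68 + 15805) = -10*15737 = -157370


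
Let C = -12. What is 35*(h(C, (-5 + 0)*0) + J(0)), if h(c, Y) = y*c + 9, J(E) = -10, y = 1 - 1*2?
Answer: 385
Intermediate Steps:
y = -1 (y = 1 - 2 = -1)
h(c, Y) = 9 - c (h(c, Y) = -c + 9 = 9 - c)
35*(h(C, (-5 + 0)*0) + J(0)) = 35*((9 - 1*(-12)) - 10) = 35*((9 + 12) - 10) = 35*(21 - 10) = 35*11 = 385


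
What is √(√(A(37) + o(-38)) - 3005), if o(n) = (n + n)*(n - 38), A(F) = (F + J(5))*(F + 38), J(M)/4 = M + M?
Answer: √(-3005 + √11551) ≈ 53.829*I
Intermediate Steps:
J(M) = 8*M (J(M) = 4*(M + M) = 4*(2*M) = 8*M)
A(F) = (38 + F)*(40 + F) (A(F) = (F + 8*5)*(F + 38) = (F + 40)*(38 + F) = (40 + F)*(38 + F) = (38 + F)*(40 + F))
o(n) = 2*n*(-38 + n) (o(n) = (2*n)*(-38 + n) = 2*n*(-38 + n))
√(√(A(37) + o(-38)) - 3005) = √(√((1520 + 37² + 78*37) + 2*(-38)*(-38 - 38)) - 3005) = √(√((1520 + 1369 + 2886) + 2*(-38)*(-76)) - 3005) = √(√(5775 + 5776) - 3005) = √(√11551 - 3005) = √(-3005 + √11551)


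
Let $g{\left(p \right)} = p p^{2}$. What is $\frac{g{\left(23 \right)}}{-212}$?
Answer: $- \frac{12167}{212} \approx -57.391$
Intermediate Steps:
$g{\left(p \right)} = p^{3}$
$\frac{g{\left(23 \right)}}{-212} = \frac{23^{3}}{-212} = 12167 \left(- \frac{1}{212}\right) = - \frac{12167}{212}$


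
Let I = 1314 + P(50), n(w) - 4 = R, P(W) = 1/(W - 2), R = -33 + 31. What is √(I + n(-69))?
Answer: √189507/12 ≈ 36.277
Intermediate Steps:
R = -2
P(W) = 1/(-2 + W)
n(w) = 2 (n(w) = 4 - 2 = 2)
I = 63073/48 (I = 1314 + 1/(-2 + 50) = 1314 + 1/48 = 63073/48 ≈ 1314.0)
√(I + n(-69)) = √(63073/48 + 2) = √(63169/48) = √189507/12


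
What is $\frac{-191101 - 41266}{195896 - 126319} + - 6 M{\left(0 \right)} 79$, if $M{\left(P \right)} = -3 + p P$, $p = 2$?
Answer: $\frac{98706127}{69577} \approx 1418.7$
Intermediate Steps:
$M{\left(P \right)} = -3 + 2 P$
$\frac{-191101 - 41266}{195896 - 126319} + - 6 M{\left(0 \right)} 79 = \frac{-191101 - 41266}{195896 - 126319} + - 6 \left(-3 + 2 \cdot 0\right) 79 = \frac{-191101 + \left(-109171 + 67905\right)}{195896 - 126319} + - 6 \left(-3 + 0\right) 79 = \frac{-191101 - 41266}{69577} + \left(-6\right) \left(-3\right) 79 = \left(-232367\right) \frac{1}{69577} + 18 \cdot 79 = - \frac{232367}{69577} + 1422 = \frac{98706127}{69577}$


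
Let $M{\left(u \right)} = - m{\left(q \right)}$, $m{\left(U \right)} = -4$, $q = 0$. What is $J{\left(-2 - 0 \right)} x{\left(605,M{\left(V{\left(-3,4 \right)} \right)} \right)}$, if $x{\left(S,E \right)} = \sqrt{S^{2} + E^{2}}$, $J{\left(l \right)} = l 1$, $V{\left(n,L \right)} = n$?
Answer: $- 2 \sqrt{366041} \approx -1210.0$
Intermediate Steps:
$M{\left(u \right)} = 4$ ($M{\left(u \right)} = \left(-1\right) \left(-4\right) = 4$)
$J{\left(l \right)} = l$
$x{\left(S,E \right)} = \sqrt{E^{2} + S^{2}}$
$J{\left(-2 - 0 \right)} x{\left(605,M{\left(V{\left(-3,4 \right)} \right)} \right)} = \left(-2 - 0\right) \sqrt{4^{2} + 605^{2}} = \left(-2 + 0\right) \sqrt{16 + 366025} = - 2 \sqrt{366041}$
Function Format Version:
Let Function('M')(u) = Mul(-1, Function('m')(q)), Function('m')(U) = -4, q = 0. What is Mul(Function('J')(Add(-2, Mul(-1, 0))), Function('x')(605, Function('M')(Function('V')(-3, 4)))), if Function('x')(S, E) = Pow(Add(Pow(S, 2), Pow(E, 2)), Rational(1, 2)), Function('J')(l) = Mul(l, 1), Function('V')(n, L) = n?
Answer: Mul(-2, Pow(366041, Rational(1, 2))) ≈ -1210.0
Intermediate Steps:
Function('M')(u) = 4 (Function('M')(u) = Mul(-1, -4) = 4)
Function('J')(l) = l
Function('x')(S, E) = Pow(Add(Pow(E, 2), Pow(S, 2)), Rational(1, 2))
Mul(Function('J')(Add(-2, Mul(-1, 0))), Function('x')(605, Function('M')(Function('V')(-3, 4)))) = Mul(Add(-2, Mul(-1, 0)), Pow(Add(Pow(4, 2), Pow(605, 2)), Rational(1, 2))) = Mul(Add(-2, 0), Pow(Add(16, 366025), Rational(1, 2))) = Mul(-2, Pow(366041, Rational(1, 2)))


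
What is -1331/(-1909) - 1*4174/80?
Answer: -3930843/76360 ≈ -51.478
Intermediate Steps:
-1331/(-1909) - 1*4174/80 = -1331*(-1/1909) - 4174*1/80 = 1331/1909 - 2087/40 = -3930843/76360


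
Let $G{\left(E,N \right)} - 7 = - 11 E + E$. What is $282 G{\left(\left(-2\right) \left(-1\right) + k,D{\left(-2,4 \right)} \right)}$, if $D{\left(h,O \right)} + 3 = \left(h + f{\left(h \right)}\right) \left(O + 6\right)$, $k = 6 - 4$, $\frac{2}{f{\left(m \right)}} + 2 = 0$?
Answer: $-9306$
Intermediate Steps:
$f{\left(m \right)} = -1$ ($f{\left(m \right)} = \frac{2}{-2 + 0} = \frac{2}{-2} = 2 \left(- \frac{1}{2}\right) = -1$)
$k = 2$
$D{\left(h,O \right)} = -3 + \left(-1 + h\right) \left(6 + O\right)$ ($D{\left(h,O \right)} = -3 + \left(h - 1\right) \left(O + 6\right) = -3 + \left(-1 + h\right) \left(6 + O\right)$)
$G{\left(E,N \right)} = 7 - 10 E$ ($G{\left(E,N \right)} = 7 + \left(- 11 E + E\right) = 7 - 10 E$)
$282 G{\left(\left(-2\right) \left(-1\right) + k,D{\left(-2,4 \right)} \right)} = 282 \left(7 - 10 \left(\left(-2\right) \left(-1\right) + 2\right)\right) = 282 \left(7 - 10 \left(2 + 2\right)\right) = 282 \left(7 - 40\right) = 282 \left(-33\right) = -9306$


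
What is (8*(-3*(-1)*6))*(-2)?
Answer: -288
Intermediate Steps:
(8*(-3*(-1)*6))*(-2) = (8*(3*6))*(-2) = (8*18)*(-2) = 144*(-2) = -288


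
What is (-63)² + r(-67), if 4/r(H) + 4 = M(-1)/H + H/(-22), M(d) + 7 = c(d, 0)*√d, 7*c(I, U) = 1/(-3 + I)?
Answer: 1219900174717/307721885 - 907984*I/307721885 ≈ 3964.3 - 0.0029507*I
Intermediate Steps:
c(I, U) = 1/(7*(-3 + I))
M(d) = -7 + √d/(7*(-3 + d)) (M(d) = -7 + (1/(7*(-3 + d)))*√d = -7 + √d/(7*(-3 + d)))
r(H) = 4/(-4 - H/22 + (-7 - I/28)/H) (r(H) = 4/(-4 + (((147 + √(-1) - 49*(-1))/(7*(-3 - 1)))/H + H/(-22))) = 4/(-4 + (((⅐)*(147 + I + 49)/(-4))/H + H*(-1/22))) = 4/(-4 + (((⅐)*(-¼)*(196 + I))/H - H/22)) = 4/(-4 + ((-7 - I/28)/H - H/22)) = 4/(-4 + (-H/22 + (-7 - I/28)/H)) = 4/(-4 - H/22 + (-7 - I/28)/H))
(-63)² + r(-67) = (-63)² - 1232*(-67)/(2156 + 11*I + 14*(-67)² + 1232*(-67)) = 3969 - 1232*(-67)/(2156 + 11*I + 14*4489 - 82544) = 3969 - 1232*(-67)/(2156 + 11*I + 62846 - 82544) = 3969 - 1232*(-67)/(-17542 + 11*I) = 3969 - 1232*(-67)*(-17542 - 11*I)/307721885 = 3969 + (-1447986848/307721885 - 907984*I/307721885) = 1219900174717/307721885 - 907984*I/307721885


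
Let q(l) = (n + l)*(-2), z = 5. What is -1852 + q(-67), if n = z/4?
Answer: -3441/2 ≈ -1720.5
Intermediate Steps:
n = 5/4 ≈ 1.2500
q(l) = -5/2 - 2*l (q(l) = (5/4 + l)*(-2) = -5/2 - 2*l)
-1852 + q(-67) = -1852 + (-5/2 - 2*(-67)) = -1852 + (-5/2 + 134) = -1852 + 263/2 = -3441/2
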